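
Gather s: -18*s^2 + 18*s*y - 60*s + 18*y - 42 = -18*s^2 + s*(18*y - 60) + 18*y - 42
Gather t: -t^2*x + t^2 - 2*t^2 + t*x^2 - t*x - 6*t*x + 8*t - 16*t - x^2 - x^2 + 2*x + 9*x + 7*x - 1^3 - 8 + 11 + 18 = t^2*(-x - 1) + t*(x^2 - 7*x - 8) - 2*x^2 + 18*x + 20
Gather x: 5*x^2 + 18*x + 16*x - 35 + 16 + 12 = 5*x^2 + 34*x - 7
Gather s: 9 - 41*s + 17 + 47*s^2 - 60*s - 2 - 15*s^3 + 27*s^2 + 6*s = -15*s^3 + 74*s^2 - 95*s + 24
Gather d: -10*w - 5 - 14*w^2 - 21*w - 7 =-14*w^2 - 31*w - 12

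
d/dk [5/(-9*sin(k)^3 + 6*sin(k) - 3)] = 5*(9*sin(k)^2 - 2)*cos(k)/(3*(3*sin(k)^3 - 2*sin(k) + 1)^2)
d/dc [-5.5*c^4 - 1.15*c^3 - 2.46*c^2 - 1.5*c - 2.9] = -22.0*c^3 - 3.45*c^2 - 4.92*c - 1.5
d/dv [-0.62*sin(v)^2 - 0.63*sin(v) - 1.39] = -(1.24*sin(v) + 0.63)*cos(v)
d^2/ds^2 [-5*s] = 0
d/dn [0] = 0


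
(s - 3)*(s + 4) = s^2 + s - 12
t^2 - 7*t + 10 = (t - 5)*(t - 2)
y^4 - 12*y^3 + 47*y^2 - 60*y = y*(y - 5)*(y - 4)*(y - 3)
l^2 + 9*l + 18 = (l + 3)*(l + 6)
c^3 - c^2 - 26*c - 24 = (c - 6)*(c + 1)*(c + 4)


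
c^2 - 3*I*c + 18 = (c - 6*I)*(c + 3*I)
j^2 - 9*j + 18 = (j - 6)*(j - 3)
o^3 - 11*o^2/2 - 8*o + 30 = (o - 6)*(o - 2)*(o + 5/2)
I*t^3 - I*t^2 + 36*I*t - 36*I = (t - 6*I)*(t + 6*I)*(I*t - I)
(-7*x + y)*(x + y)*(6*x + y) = -42*x^3 - 43*x^2*y + y^3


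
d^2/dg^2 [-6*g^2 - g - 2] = -12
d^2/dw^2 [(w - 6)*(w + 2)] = 2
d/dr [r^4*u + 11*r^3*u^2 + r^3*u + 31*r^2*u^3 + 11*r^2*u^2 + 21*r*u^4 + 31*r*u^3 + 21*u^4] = u*(4*r^3 + 33*r^2*u + 3*r^2 + 62*r*u^2 + 22*r*u + 21*u^3 + 31*u^2)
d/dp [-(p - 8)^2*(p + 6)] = (-3*p - 4)*(p - 8)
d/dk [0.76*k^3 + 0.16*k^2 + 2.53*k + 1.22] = 2.28*k^2 + 0.32*k + 2.53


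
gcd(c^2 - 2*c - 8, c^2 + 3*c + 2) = c + 2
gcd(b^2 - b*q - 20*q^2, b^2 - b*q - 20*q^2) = -b^2 + b*q + 20*q^2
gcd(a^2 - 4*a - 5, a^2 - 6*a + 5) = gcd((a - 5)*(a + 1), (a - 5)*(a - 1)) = a - 5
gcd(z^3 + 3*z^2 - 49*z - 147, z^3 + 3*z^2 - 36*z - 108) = z + 3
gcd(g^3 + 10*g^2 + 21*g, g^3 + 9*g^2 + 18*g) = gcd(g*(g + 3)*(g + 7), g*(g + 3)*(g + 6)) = g^2 + 3*g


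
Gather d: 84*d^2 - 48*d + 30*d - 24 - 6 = 84*d^2 - 18*d - 30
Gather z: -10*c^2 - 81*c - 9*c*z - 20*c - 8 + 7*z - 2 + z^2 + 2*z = -10*c^2 - 101*c + z^2 + z*(9 - 9*c) - 10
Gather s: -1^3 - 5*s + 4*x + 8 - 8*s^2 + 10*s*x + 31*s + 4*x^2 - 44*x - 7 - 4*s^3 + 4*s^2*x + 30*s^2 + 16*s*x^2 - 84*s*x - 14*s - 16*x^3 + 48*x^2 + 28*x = -4*s^3 + s^2*(4*x + 22) + s*(16*x^2 - 74*x + 12) - 16*x^3 + 52*x^2 - 12*x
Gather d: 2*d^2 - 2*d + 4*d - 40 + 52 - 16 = 2*d^2 + 2*d - 4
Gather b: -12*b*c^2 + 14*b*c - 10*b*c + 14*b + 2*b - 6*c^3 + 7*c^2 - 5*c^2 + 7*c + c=b*(-12*c^2 + 4*c + 16) - 6*c^3 + 2*c^2 + 8*c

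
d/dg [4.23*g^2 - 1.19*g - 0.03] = 8.46*g - 1.19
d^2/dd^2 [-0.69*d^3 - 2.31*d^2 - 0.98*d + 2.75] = -4.14*d - 4.62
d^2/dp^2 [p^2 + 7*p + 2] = 2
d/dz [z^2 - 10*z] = 2*z - 10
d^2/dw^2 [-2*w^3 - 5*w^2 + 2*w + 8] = -12*w - 10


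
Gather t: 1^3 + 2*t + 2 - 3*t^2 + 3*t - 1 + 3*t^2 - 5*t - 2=0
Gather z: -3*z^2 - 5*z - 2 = -3*z^2 - 5*z - 2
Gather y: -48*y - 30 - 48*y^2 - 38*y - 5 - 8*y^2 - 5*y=-56*y^2 - 91*y - 35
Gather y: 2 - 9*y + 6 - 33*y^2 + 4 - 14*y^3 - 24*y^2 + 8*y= -14*y^3 - 57*y^2 - y + 12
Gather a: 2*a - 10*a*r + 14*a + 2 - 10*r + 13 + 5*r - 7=a*(16 - 10*r) - 5*r + 8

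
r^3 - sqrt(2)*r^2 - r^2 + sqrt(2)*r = r*(r - 1)*(r - sqrt(2))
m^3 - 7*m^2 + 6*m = m*(m - 6)*(m - 1)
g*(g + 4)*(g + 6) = g^3 + 10*g^2 + 24*g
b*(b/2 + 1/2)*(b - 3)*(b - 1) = b^4/2 - 3*b^3/2 - b^2/2 + 3*b/2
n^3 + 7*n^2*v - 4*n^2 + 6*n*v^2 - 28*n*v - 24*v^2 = (n - 4)*(n + v)*(n + 6*v)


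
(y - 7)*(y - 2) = y^2 - 9*y + 14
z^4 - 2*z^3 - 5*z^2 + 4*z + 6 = (z - 3)*(z + 1)*(z - sqrt(2))*(z + sqrt(2))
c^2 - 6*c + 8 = (c - 4)*(c - 2)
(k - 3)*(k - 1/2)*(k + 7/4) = k^3 - 7*k^2/4 - 37*k/8 + 21/8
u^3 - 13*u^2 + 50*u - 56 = (u - 7)*(u - 4)*(u - 2)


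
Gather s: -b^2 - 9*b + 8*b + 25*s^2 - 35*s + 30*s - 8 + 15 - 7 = -b^2 - b + 25*s^2 - 5*s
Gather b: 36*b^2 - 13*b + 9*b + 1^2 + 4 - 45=36*b^2 - 4*b - 40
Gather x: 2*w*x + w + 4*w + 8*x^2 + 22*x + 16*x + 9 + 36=5*w + 8*x^2 + x*(2*w + 38) + 45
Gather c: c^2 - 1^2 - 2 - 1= c^2 - 4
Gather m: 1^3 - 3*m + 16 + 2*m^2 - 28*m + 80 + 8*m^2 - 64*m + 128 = 10*m^2 - 95*m + 225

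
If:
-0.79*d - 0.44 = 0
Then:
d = -0.56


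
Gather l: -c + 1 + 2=3 - c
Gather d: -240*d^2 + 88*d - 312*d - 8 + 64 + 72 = -240*d^2 - 224*d + 128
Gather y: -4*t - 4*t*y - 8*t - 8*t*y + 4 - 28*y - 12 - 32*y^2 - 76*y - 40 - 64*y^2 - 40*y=-12*t - 96*y^2 + y*(-12*t - 144) - 48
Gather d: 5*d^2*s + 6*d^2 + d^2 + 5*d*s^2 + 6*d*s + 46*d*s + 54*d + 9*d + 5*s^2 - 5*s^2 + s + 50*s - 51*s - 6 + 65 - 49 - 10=d^2*(5*s + 7) + d*(5*s^2 + 52*s + 63)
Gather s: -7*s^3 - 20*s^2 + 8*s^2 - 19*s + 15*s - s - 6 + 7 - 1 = -7*s^3 - 12*s^2 - 5*s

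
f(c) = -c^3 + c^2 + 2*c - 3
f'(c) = -3*c^2 + 2*c + 2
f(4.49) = -64.38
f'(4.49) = -49.50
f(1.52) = -1.16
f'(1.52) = -1.89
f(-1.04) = -2.87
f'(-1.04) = -3.32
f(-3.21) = 33.96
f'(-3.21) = -35.33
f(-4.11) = 75.10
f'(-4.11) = -56.90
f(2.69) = -9.85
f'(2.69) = -14.33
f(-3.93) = 65.28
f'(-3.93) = -52.19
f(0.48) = -1.92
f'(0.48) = 2.27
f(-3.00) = 27.00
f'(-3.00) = -31.00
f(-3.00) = 27.00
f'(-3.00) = -31.00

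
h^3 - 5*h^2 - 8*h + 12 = (h - 6)*(h - 1)*(h + 2)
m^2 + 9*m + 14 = (m + 2)*(m + 7)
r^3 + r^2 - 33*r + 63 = (r - 3)^2*(r + 7)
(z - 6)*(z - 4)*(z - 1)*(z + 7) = z^4 - 4*z^3 - 43*z^2 + 214*z - 168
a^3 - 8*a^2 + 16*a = a*(a - 4)^2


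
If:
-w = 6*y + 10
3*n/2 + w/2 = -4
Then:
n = 2*y + 2/3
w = -6*y - 10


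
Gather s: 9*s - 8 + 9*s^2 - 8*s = 9*s^2 + s - 8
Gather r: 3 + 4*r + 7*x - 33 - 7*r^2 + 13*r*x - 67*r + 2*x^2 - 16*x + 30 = -7*r^2 + r*(13*x - 63) + 2*x^2 - 9*x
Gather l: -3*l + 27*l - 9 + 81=24*l + 72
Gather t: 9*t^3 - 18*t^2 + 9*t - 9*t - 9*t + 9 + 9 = 9*t^3 - 18*t^2 - 9*t + 18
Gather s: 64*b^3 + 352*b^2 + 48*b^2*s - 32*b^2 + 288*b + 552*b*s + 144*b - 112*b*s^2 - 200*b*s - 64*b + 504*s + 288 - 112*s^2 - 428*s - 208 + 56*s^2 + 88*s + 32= 64*b^3 + 320*b^2 + 368*b + s^2*(-112*b - 56) + s*(48*b^2 + 352*b + 164) + 112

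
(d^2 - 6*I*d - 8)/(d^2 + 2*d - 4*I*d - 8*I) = (d - 2*I)/(d + 2)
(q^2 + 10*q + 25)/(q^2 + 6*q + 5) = (q + 5)/(q + 1)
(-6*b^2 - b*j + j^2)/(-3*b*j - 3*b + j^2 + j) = (2*b + j)/(j + 1)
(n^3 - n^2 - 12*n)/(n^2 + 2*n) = (n^2 - n - 12)/(n + 2)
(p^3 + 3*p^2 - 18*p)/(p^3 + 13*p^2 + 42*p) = (p - 3)/(p + 7)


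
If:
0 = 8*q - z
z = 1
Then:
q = 1/8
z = 1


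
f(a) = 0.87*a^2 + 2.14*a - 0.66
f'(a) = 1.74*a + 2.14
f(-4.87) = 9.55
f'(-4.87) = -6.33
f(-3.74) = 3.51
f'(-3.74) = -4.37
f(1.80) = 6.01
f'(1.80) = 5.27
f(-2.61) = -0.32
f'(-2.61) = -2.40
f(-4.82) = 9.24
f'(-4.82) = -6.25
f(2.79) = 12.08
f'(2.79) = 6.99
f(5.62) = 38.85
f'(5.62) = 11.92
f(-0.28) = -1.19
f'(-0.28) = 1.65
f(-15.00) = 162.99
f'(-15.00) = -23.96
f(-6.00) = 17.82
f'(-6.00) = -8.30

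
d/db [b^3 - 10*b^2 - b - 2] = 3*b^2 - 20*b - 1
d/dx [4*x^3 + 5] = 12*x^2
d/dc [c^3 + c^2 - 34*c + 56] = 3*c^2 + 2*c - 34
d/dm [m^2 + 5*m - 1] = 2*m + 5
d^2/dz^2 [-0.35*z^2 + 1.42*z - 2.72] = -0.700000000000000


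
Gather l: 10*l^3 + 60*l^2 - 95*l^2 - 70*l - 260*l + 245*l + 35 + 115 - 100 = 10*l^3 - 35*l^2 - 85*l + 50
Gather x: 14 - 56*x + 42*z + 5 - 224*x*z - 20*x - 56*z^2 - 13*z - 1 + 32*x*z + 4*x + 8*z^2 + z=x*(-192*z - 72) - 48*z^2 + 30*z + 18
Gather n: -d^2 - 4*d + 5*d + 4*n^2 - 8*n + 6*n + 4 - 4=-d^2 + d + 4*n^2 - 2*n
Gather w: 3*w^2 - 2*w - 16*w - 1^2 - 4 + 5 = 3*w^2 - 18*w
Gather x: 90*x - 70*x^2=-70*x^2 + 90*x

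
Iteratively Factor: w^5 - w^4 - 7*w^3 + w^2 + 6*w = (w - 3)*(w^4 + 2*w^3 - w^2 - 2*w) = (w - 3)*(w + 2)*(w^3 - w) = (w - 3)*(w - 1)*(w + 2)*(w^2 + w) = (w - 3)*(w - 1)*(w + 1)*(w + 2)*(w)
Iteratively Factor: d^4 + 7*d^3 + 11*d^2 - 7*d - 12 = (d + 1)*(d^3 + 6*d^2 + 5*d - 12) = (d + 1)*(d + 4)*(d^2 + 2*d - 3) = (d - 1)*(d + 1)*(d + 4)*(d + 3)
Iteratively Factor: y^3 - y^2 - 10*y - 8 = (y - 4)*(y^2 + 3*y + 2) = (y - 4)*(y + 1)*(y + 2)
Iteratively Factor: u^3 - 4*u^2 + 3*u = (u - 3)*(u^2 - u) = u*(u - 3)*(u - 1)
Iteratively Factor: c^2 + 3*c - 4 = (c - 1)*(c + 4)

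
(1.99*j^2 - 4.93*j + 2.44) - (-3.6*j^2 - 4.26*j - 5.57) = 5.59*j^2 - 0.67*j + 8.01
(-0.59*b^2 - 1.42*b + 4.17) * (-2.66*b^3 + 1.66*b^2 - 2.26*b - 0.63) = 1.5694*b^5 + 2.7978*b^4 - 12.116*b^3 + 10.5031*b^2 - 8.5296*b - 2.6271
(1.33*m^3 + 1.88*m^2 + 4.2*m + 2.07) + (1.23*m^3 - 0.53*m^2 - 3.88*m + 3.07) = 2.56*m^3 + 1.35*m^2 + 0.32*m + 5.14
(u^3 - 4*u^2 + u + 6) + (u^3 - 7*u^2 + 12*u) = 2*u^3 - 11*u^2 + 13*u + 6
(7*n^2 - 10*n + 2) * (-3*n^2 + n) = -21*n^4 + 37*n^3 - 16*n^2 + 2*n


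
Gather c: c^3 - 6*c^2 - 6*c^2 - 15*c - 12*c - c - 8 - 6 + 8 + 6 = c^3 - 12*c^2 - 28*c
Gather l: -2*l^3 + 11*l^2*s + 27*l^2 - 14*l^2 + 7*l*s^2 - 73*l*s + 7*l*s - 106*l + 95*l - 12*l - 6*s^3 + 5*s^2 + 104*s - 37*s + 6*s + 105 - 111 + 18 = -2*l^3 + l^2*(11*s + 13) + l*(7*s^2 - 66*s - 23) - 6*s^3 + 5*s^2 + 73*s + 12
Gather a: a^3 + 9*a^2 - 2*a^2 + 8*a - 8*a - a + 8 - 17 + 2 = a^3 + 7*a^2 - a - 7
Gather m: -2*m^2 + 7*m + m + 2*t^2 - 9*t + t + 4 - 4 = -2*m^2 + 8*m + 2*t^2 - 8*t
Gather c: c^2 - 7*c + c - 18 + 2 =c^2 - 6*c - 16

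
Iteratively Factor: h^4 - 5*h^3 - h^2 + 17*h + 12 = (h + 1)*(h^3 - 6*h^2 + 5*h + 12) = (h - 3)*(h + 1)*(h^2 - 3*h - 4) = (h - 4)*(h - 3)*(h + 1)*(h + 1)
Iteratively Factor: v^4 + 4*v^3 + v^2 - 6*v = (v - 1)*(v^3 + 5*v^2 + 6*v) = (v - 1)*(v + 2)*(v^2 + 3*v) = (v - 1)*(v + 2)*(v + 3)*(v)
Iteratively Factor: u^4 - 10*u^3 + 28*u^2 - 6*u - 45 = (u + 1)*(u^3 - 11*u^2 + 39*u - 45) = (u - 5)*(u + 1)*(u^2 - 6*u + 9) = (u - 5)*(u - 3)*(u + 1)*(u - 3)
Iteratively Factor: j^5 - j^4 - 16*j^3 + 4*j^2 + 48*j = (j - 2)*(j^4 + j^3 - 14*j^2 - 24*j) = (j - 2)*(j + 2)*(j^3 - j^2 - 12*j) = (j - 4)*(j - 2)*(j + 2)*(j^2 + 3*j) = j*(j - 4)*(j - 2)*(j + 2)*(j + 3)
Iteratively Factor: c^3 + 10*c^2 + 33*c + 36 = (c + 3)*(c^2 + 7*c + 12) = (c + 3)^2*(c + 4)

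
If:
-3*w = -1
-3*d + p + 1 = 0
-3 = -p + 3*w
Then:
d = 5/3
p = 4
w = 1/3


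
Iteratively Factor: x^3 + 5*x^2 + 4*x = (x)*(x^2 + 5*x + 4) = x*(x + 1)*(x + 4)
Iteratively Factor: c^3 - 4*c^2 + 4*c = (c - 2)*(c^2 - 2*c) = (c - 2)^2*(c)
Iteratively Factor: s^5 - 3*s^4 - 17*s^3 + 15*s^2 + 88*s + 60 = (s + 2)*(s^4 - 5*s^3 - 7*s^2 + 29*s + 30) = (s + 2)^2*(s^3 - 7*s^2 + 7*s + 15) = (s - 5)*(s + 2)^2*(s^2 - 2*s - 3) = (s - 5)*(s + 1)*(s + 2)^2*(s - 3)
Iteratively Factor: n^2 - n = (n - 1)*(n)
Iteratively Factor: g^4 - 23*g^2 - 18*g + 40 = (g - 1)*(g^3 + g^2 - 22*g - 40) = (g - 5)*(g - 1)*(g^2 + 6*g + 8) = (g - 5)*(g - 1)*(g + 4)*(g + 2)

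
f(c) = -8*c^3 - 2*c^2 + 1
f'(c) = -24*c^2 - 4*c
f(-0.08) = 0.99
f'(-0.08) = 0.17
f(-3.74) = 391.53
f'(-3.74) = -320.74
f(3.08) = -251.72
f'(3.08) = -239.99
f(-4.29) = 595.82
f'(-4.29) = -424.54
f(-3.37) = 284.47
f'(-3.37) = -259.09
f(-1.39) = 18.62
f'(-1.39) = -40.81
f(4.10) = -583.99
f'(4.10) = -419.84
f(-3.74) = 391.53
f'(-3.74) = -320.74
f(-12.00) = 13537.00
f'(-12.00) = -3408.00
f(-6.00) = 1657.00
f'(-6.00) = -840.00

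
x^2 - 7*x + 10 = (x - 5)*(x - 2)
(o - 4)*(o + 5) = o^2 + o - 20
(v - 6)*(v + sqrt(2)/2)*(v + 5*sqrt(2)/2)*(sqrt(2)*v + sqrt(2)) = sqrt(2)*v^4 - 5*sqrt(2)*v^3 + 6*v^3 - 30*v^2 - 7*sqrt(2)*v^2/2 - 36*v - 25*sqrt(2)*v/2 - 15*sqrt(2)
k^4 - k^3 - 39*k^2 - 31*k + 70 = (k - 7)*(k - 1)*(k + 2)*(k + 5)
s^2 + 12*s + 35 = (s + 5)*(s + 7)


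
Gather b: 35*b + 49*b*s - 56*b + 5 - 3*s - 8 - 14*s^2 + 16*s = b*(49*s - 21) - 14*s^2 + 13*s - 3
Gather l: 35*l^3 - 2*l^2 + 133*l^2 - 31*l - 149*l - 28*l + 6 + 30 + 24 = 35*l^3 + 131*l^2 - 208*l + 60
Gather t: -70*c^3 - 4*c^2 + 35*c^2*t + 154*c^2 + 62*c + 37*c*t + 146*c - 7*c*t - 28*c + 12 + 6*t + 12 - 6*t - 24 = -70*c^3 + 150*c^2 + 180*c + t*(35*c^2 + 30*c)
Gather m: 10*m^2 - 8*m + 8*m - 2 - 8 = 10*m^2 - 10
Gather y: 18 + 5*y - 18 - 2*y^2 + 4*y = -2*y^2 + 9*y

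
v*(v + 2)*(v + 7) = v^3 + 9*v^2 + 14*v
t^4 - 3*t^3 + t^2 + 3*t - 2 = (t - 2)*(t - 1)^2*(t + 1)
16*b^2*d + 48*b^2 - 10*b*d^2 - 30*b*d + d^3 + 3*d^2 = (-8*b + d)*(-2*b + d)*(d + 3)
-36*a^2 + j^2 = (-6*a + j)*(6*a + j)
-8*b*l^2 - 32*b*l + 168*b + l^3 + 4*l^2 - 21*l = (-8*b + l)*(l - 3)*(l + 7)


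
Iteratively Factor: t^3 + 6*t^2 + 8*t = (t)*(t^2 + 6*t + 8) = t*(t + 4)*(t + 2)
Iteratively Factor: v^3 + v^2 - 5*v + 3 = (v - 1)*(v^2 + 2*v - 3) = (v - 1)*(v + 3)*(v - 1)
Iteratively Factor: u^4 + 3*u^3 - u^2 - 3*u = (u + 3)*(u^3 - u) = u*(u + 3)*(u^2 - 1) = u*(u + 1)*(u + 3)*(u - 1)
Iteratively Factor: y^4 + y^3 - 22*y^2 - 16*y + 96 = (y + 3)*(y^3 - 2*y^2 - 16*y + 32) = (y + 3)*(y + 4)*(y^2 - 6*y + 8) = (y - 2)*(y + 3)*(y + 4)*(y - 4)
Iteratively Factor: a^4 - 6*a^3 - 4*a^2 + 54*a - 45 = (a - 5)*(a^3 - a^2 - 9*a + 9) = (a - 5)*(a + 3)*(a^2 - 4*a + 3) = (a - 5)*(a - 3)*(a + 3)*(a - 1)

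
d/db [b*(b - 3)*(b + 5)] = 3*b^2 + 4*b - 15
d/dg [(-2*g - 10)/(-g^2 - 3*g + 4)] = 2*(-g^2 - 10*g - 19)/(g^4 + 6*g^3 + g^2 - 24*g + 16)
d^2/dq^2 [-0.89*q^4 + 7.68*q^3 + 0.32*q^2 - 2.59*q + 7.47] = -10.68*q^2 + 46.08*q + 0.64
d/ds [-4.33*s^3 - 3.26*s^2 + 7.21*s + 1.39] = -12.99*s^2 - 6.52*s + 7.21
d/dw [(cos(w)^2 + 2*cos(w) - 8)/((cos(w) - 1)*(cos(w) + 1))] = 2*(cos(w)^2 - 7*cos(w) + 1)/sin(w)^3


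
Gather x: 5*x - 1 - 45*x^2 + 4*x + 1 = -45*x^2 + 9*x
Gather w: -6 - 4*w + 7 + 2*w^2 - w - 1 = 2*w^2 - 5*w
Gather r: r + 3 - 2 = r + 1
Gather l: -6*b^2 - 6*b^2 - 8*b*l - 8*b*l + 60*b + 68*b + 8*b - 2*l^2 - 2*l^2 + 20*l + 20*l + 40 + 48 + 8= -12*b^2 + 136*b - 4*l^2 + l*(40 - 16*b) + 96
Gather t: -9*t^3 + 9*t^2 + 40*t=-9*t^3 + 9*t^2 + 40*t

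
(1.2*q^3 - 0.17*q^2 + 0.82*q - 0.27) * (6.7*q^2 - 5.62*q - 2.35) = 8.04*q^5 - 7.883*q^4 + 3.6294*q^3 - 6.0179*q^2 - 0.4096*q + 0.6345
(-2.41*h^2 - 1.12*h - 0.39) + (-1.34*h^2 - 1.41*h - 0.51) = -3.75*h^2 - 2.53*h - 0.9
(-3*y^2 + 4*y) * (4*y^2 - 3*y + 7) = -12*y^4 + 25*y^3 - 33*y^2 + 28*y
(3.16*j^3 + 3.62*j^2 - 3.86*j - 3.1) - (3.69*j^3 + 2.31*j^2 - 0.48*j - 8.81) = -0.53*j^3 + 1.31*j^2 - 3.38*j + 5.71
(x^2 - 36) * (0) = 0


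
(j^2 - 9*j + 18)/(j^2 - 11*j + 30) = (j - 3)/(j - 5)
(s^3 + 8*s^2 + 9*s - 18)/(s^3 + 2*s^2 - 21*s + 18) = (s + 3)/(s - 3)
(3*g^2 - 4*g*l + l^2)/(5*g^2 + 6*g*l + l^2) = (3*g^2 - 4*g*l + l^2)/(5*g^2 + 6*g*l + l^2)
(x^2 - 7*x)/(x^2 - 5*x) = (x - 7)/(x - 5)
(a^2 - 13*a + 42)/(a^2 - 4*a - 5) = (-a^2 + 13*a - 42)/(-a^2 + 4*a + 5)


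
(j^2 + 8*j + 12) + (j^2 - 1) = 2*j^2 + 8*j + 11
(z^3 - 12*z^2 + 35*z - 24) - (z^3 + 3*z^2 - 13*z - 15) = -15*z^2 + 48*z - 9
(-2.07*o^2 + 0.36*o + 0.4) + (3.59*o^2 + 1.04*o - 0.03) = 1.52*o^2 + 1.4*o + 0.37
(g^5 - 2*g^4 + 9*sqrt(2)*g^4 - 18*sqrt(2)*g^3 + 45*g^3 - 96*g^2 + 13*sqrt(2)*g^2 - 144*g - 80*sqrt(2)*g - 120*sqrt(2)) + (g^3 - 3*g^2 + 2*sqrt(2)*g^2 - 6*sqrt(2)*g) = g^5 - 2*g^4 + 9*sqrt(2)*g^4 - 18*sqrt(2)*g^3 + 46*g^3 - 99*g^2 + 15*sqrt(2)*g^2 - 144*g - 86*sqrt(2)*g - 120*sqrt(2)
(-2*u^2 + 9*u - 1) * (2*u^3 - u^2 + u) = -4*u^5 + 20*u^4 - 13*u^3 + 10*u^2 - u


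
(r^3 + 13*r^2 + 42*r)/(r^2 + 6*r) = r + 7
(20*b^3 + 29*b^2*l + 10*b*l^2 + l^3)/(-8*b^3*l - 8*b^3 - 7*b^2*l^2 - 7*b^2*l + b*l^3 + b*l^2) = (-20*b^2 - 9*b*l - l^2)/(b*(8*b*l + 8*b - l^2 - l))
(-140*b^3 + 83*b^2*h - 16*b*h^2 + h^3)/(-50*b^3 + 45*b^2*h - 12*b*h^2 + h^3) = (28*b^2 - 11*b*h + h^2)/(10*b^2 - 7*b*h + h^2)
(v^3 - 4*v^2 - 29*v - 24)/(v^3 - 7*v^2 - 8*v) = (v + 3)/v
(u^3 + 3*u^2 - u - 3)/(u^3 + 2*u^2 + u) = (u^2 + 2*u - 3)/(u*(u + 1))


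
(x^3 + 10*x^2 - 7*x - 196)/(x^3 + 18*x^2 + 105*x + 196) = (x - 4)/(x + 4)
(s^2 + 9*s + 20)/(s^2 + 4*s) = (s + 5)/s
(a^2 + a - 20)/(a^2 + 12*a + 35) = (a - 4)/(a + 7)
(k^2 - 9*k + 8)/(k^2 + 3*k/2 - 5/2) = 2*(k - 8)/(2*k + 5)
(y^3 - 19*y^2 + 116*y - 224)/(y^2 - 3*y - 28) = (y^2 - 12*y + 32)/(y + 4)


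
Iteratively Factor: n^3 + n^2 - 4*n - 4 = (n - 2)*(n^2 + 3*n + 2) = (n - 2)*(n + 1)*(n + 2)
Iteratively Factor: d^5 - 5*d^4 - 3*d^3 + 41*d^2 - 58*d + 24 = (d - 2)*(d^4 - 3*d^3 - 9*d^2 + 23*d - 12) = (d - 4)*(d - 2)*(d^3 + d^2 - 5*d + 3) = (d - 4)*(d - 2)*(d - 1)*(d^2 + 2*d - 3) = (d - 4)*(d - 2)*(d - 1)^2*(d + 3)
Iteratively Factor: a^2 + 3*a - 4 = (a + 4)*(a - 1)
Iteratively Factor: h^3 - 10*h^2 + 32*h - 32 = (h - 2)*(h^2 - 8*h + 16) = (h - 4)*(h - 2)*(h - 4)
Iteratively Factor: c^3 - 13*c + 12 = (c - 1)*(c^2 + c - 12) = (c - 3)*(c - 1)*(c + 4)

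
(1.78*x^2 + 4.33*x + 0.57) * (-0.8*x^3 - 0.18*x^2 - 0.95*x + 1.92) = -1.424*x^5 - 3.7844*x^4 - 2.9264*x^3 - 0.7985*x^2 + 7.7721*x + 1.0944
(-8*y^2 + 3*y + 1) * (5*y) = -40*y^3 + 15*y^2 + 5*y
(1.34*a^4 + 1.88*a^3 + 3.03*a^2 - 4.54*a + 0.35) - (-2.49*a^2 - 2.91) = 1.34*a^4 + 1.88*a^3 + 5.52*a^2 - 4.54*a + 3.26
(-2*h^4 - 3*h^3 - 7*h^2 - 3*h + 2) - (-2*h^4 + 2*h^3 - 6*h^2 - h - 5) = -5*h^3 - h^2 - 2*h + 7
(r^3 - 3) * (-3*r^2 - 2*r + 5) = -3*r^5 - 2*r^4 + 5*r^3 + 9*r^2 + 6*r - 15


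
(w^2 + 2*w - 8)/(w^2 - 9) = (w^2 + 2*w - 8)/(w^2 - 9)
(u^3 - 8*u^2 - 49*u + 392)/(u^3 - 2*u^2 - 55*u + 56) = (u - 7)/(u - 1)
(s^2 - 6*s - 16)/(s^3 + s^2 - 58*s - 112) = 1/(s + 7)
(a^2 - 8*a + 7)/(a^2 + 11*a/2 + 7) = 2*(a^2 - 8*a + 7)/(2*a^2 + 11*a + 14)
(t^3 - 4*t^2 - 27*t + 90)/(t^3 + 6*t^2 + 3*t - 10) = (t^2 - 9*t + 18)/(t^2 + t - 2)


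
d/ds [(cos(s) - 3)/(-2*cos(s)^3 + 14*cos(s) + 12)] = -(2*cos(s) + 3)*sin(s)/(2*(cos(s) + 1)^2*(cos(s) + 2)^2)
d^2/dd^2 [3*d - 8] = 0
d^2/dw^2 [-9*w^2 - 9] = -18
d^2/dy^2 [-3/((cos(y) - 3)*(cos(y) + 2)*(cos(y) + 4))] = 3*(40*(1 - cos(y)^2)^2 - 12*sin(y)^6 - 3*cos(y)^6 + 33*cos(y)^5 + 78*cos(y)^3 + 438*cos(y)^2 - 204*cos(y) - 372)/((cos(y) - 3)^3*(cos(y) + 2)^3*(cos(y) + 4)^3)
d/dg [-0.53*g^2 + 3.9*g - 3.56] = 3.9 - 1.06*g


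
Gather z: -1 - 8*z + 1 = -8*z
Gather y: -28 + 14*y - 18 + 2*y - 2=16*y - 48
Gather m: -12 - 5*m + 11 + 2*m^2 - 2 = 2*m^2 - 5*m - 3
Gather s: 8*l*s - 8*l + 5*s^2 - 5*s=-8*l + 5*s^2 + s*(8*l - 5)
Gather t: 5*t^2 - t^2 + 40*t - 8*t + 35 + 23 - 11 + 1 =4*t^2 + 32*t + 48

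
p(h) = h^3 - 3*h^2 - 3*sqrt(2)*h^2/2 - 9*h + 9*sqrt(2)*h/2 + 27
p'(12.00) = 306.45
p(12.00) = 985.90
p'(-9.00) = 332.55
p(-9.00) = -1093.10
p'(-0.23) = -0.12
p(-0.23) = 27.32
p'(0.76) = -8.69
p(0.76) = 22.48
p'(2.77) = -7.99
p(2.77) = 1.66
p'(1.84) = -11.33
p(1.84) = 11.04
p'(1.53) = -11.28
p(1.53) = 14.56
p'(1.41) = -11.11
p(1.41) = 15.90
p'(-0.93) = 9.48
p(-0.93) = 24.22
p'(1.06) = -10.12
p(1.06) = 19.64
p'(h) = 3*h^2 - 6*h - 3*sqrt(2)*h - 9 + 9*sqrt(2)/2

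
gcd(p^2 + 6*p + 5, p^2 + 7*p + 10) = p + 5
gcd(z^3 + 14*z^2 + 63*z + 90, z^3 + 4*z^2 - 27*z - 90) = z^2 + 9*z + 18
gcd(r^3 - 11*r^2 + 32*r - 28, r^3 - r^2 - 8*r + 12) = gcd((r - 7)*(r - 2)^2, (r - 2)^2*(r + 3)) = r^2 - 4*r + 4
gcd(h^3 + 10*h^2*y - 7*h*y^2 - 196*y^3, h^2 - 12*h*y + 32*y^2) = -h + 4*y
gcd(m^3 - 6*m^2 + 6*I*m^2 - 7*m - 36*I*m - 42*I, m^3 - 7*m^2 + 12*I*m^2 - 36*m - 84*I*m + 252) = m^2 + m*(-7 + 6*I) - 42*I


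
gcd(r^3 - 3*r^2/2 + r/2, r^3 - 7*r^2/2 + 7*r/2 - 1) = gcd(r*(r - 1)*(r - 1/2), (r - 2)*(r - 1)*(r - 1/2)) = r^2 - 3*r/2 + 1/2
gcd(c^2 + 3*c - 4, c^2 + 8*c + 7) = 1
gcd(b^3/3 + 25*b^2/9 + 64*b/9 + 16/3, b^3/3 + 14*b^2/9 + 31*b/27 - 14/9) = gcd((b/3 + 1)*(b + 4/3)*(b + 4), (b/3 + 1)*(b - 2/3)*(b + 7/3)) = b + 3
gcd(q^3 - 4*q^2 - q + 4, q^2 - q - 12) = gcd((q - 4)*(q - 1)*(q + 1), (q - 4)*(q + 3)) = q - 4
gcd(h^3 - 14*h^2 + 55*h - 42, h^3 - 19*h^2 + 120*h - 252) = h^2 - 13*h + 42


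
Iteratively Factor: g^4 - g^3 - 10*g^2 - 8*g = (g - 4)*(g^3 + 3*g^2 + 2*g) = g*(g - 4)*(g^2 + 3*g + 2) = g*(g - 4)*(g + 1)*(g + 2)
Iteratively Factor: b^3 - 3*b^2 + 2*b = (b - 2)*(b^2 - b) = (b - 2)*(b - 1)*(b)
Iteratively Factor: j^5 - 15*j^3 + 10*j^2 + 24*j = (j - 3)*(j^4 + 3*j^3 - 6*j^2 - 8*j) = (j - 3)*(j + 4)*(j^3 - j^2 - 2*j) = (j - 3)*(j - 2)*(j + 4)*(j^2 + j) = j*(j - 3)*(j - 2)*(j + 4)*(j + 1)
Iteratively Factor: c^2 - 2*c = (c - 2)*(c)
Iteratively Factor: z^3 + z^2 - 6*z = (z - 2)*(z^2 + 3*z) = z*(z - 2)*(z + 3)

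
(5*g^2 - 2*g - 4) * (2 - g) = -5*g^3 + 12*g^2 - 8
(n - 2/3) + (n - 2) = 2*n - 8/3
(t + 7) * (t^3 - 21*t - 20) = t^4 + 7*t^3 - 21*t^2 - 167*t - 140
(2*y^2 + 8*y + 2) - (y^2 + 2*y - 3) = y^2 + 6*y + 5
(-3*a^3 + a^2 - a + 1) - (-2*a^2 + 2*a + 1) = -3*a^3 + 3*a^2 - 3*a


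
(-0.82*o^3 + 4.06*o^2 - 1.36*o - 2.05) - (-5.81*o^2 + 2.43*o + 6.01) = -0.82*o^3 + 9.87*o^2 - 3.79*o - 8.06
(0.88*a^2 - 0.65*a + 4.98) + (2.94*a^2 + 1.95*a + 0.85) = 3.82*a^2 + 1.3*a + 5.83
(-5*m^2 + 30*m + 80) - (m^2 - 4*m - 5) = -6*m^2 + 34*m + 85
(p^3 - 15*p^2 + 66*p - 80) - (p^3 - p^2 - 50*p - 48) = -14*p^2 + 116*p - 32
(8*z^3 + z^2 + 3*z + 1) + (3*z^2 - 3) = 8*z^3 + 4*z^2 + 3*z - 2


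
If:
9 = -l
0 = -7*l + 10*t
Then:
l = -9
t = -63/10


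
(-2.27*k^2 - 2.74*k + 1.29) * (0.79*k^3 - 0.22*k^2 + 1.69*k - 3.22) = -1.7933*k^5 - 1.6652*k^4 - 2.2144*k^3 + 2.395*k^2 + 11.0029*k - 4.1538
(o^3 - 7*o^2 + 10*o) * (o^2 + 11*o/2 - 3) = o^5 - 3*o^4/2 - 63*o^3/2 + 76*o^2 - 30*o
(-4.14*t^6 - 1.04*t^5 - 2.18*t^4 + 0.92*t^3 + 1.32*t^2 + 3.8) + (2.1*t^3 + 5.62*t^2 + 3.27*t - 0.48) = -4.14*t^6 - 1.04*t^5 - 2.18*t^4 + 3.02*t^3 + 6.94*t^2 + 3.27*t + 3.32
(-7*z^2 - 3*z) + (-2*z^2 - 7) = -9*z^2 - 3*z - 7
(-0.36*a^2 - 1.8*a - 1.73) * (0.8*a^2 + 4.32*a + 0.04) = -0.288*a^4 - 2.9952*a^3 - 9.1744*a^2 - 7.5456*a - 0.0692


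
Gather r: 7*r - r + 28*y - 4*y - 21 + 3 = 6*r + 24*y - 18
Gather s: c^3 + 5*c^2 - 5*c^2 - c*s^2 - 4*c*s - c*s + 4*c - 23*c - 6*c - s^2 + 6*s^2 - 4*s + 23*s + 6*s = c^3 - 25*c + s^2*(5 - c) + s*(25 - 5*c)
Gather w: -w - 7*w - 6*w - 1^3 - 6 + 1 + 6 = -14*w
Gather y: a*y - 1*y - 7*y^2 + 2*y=-7*y^2 + y*(a + 1)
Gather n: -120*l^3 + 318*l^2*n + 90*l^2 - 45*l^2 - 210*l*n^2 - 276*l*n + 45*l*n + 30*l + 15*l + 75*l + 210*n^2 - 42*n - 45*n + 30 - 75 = -120*l^3 + 45*l^2 + 120*l + n^2*(210 - 210*l) + n*(318*l^2 - 231*l - 87) - 45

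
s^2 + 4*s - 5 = (s - 1)*(s + 5)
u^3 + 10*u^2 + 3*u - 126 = (u - 3)*(u + 6)*(u + 7)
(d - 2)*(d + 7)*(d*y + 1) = d^3*y + 5*d^2*y + d^2 - 14*d*y + 5*d - 14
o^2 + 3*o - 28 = (o - 4)*(o + 7)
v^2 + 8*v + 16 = (v + 4)^2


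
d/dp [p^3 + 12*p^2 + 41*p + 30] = 3*p^2 + 24*p + 41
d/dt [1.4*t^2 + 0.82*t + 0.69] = 2.8*t + 0.82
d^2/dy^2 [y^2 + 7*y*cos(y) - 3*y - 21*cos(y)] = -7*y*cos(y) - 14*sin(y) + 21*cos(y) + 2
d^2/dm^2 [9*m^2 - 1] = 18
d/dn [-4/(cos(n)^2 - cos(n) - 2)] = 4*(1 - 2*cos(n))*sin(n)/(sin(n)^2 + cos(n) + 1)^2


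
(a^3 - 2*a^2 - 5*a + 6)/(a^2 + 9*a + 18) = (a^3 - 2*a^2 - 5*a + 6)/(a^2 + 9*a + 18)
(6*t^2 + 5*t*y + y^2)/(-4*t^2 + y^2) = (3*t + y)/(-2*t + y)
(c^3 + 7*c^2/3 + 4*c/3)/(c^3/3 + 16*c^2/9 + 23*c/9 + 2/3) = 3*c*(3*c^2 + 7*c + 4)/(3*c^3 + 16*c^2 + 23*c + 6)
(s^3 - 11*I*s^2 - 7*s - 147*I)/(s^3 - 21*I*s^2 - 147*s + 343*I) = (s + 3*I)/(s - 7*I)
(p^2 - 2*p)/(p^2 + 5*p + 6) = p*(p - 2)/(p^2 + 5*p + 6)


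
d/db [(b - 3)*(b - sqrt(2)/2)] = 2*b - 3 - sqrt(2)/2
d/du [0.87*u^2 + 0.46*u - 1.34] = 1.74*u + 0.46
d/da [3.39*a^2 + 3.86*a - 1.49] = 6.78*a + 3.86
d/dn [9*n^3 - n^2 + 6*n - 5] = 27*n^2 - 2*n + 6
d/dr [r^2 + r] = 2*r + 1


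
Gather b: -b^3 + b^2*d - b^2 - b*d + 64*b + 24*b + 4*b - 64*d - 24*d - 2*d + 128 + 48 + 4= -b^3 + b^2*(d - 1) + b*(92 - d) - 90*d + 180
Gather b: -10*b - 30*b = -40*b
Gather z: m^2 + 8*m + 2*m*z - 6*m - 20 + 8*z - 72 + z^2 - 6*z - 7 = m^2 + 2*m + z^2 + z*(2*m + 2) - 99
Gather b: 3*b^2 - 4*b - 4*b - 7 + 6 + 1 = 3*b^2 - 8*b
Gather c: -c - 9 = -c - 9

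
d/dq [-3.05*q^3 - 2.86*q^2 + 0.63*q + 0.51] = -9.15*q^2 - 5.72*q + 0.63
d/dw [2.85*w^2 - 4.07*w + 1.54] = 5.7*w - 4.07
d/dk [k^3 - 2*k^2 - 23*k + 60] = 3*k^2 - 4*k - 23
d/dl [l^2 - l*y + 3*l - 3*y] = 2*l - y + 3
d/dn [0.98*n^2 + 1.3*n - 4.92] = 1.96*n + 1.3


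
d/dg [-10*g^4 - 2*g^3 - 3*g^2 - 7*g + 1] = -40*g^3 - 6*g^2 - 6*g - 7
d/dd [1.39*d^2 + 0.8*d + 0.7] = 2.78*d + 0.8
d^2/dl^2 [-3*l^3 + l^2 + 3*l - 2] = 2 - 18*l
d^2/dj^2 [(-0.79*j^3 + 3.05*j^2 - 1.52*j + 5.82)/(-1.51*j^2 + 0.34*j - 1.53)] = (-1.77635683940025e-15*j^5 + 1.4210854715202e-14*j^4 + 0.332138000000008*j^3 - 39.80835*j^2 + 7.95385800000001*j + 12.848226)/(3.442951*j^6 - 2.325702*j^5 + 10.989327*j^4 - 4.752316*j^3 + 11.134881*j^2 - 2.387718*j + 3.581577)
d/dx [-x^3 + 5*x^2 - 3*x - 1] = -3*x^2 + 10*x - 3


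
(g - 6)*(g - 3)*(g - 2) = g^3 - 11*g^2 + 36*g - 36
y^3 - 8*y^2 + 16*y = y*(y - 4)^2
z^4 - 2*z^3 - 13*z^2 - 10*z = z*(z - 5)*(z + 1)*(z + 2)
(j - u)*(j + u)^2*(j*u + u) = j^4*u + j^3*u^2 + j^3*u - j^2*u^3 + j^2*u^2 - j*u^4 - j*u^3 - u^4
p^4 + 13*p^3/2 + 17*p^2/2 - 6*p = p*(p - 1/2)*(p + 3)*(p + 4)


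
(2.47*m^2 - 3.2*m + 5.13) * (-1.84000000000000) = -4.5448*m^2 + 5.888*m - 9.4392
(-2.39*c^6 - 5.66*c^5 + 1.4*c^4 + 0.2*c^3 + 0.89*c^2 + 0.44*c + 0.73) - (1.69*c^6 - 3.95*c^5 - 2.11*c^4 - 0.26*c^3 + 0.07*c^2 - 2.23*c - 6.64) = -4.08*c^6 - 1.71*c^5 + 3.51*c^4 + 0.46*c^3 + 0.82*c^2 + 2.67*c + 7.37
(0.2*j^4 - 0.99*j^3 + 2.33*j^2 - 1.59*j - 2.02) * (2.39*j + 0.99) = 0.478*j^5 - 2.1681*j^4 + 4.5886*j^3 - 1.4934*j^2 - 6.4019*j - 1.9998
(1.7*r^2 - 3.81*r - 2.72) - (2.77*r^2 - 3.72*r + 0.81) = -1.07*r^2 - 0.0899999999999999*r - 3.53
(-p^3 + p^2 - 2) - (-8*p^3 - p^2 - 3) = 7*p^3 + 2*p^2 + 1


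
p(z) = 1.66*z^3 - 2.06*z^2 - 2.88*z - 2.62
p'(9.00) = 363.42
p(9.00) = 1014.74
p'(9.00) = 363.42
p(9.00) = 1014.74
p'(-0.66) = 2.01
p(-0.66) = -2.09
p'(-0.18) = -1.98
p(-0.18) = -2.18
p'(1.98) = 8.49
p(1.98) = -3.51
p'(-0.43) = -0.19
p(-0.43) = -1.89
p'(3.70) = 50.05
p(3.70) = 42.61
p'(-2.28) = 32.40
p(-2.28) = -26.44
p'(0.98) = -2.13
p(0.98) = -5.86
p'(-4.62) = 122.45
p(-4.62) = -196.98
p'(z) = 4.98*z^2 - 4.12*z - 2.88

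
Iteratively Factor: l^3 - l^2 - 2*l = (l + 1)*(l^2 - 2*l) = (l - 2)*(l + 1)*(l)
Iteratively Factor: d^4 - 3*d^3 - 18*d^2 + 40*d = (d - 5)*(d^3 + 2*d^2 - 8*d) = (d - 5)*(d + 4)*(d^2 - 2*d) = (d - 5)*(d - 2)*(d + 4)*(d)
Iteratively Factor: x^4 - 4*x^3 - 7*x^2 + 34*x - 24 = (x - 1)*(x^3 - 3*x^2 - 10*x + 24) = (x - 4)*(x - 1)*(x^2 + x - 6) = (x - 4)*(x - 2)*(x - 1)*(x + 3)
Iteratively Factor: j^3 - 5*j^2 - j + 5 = (j + 1)*(j^2 - 6*j + 5) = (j - 1)*(j + 1)*(j - 5)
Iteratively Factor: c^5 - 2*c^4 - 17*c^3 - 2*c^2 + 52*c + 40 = (c + 2)*(c^4 - 4*c^3 - 9*c^2 + 16*c + 20) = (c - 2)*(c + 2)*(c^3 - 2*c^2 - 13*c - 10) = (c - 5)*(c - 2)*(c + 2)*(c^2 + 3*c + 2) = (c - 5)*(c - 2)*(c + 2)^2*(c + 1)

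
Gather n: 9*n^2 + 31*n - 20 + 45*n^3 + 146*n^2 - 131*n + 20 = 45*n^3 + 155*n^2 - 100*n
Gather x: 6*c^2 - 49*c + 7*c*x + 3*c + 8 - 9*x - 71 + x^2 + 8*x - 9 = 6*c^2 - 46*c + x^2 + x*(7*c - 1) - 72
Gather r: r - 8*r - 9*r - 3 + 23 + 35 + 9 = 64 - 16*r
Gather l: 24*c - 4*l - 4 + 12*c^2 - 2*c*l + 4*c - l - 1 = 12*c^2 + 28*c + l*(-2*c - 5) - 5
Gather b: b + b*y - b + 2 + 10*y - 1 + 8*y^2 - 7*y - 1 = b*y + 8*y^2 + 3*y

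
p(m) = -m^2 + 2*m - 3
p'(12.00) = -22.00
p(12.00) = -123.00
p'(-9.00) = 20.00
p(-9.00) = -102.00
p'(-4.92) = 11.84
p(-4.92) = -37.05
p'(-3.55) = 9.10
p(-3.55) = -22.70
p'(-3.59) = 9.18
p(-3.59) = -23.07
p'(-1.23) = 4.46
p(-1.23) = -6.97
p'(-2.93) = 7.86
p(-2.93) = -17.44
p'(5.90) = -9.80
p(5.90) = -26.01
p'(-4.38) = 10.76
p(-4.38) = -30.94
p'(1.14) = -0.28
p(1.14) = -2.02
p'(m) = 2 - 2*m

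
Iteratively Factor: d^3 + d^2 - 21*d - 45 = (d + 3)*(d^2 - 2*d - 15) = (d - 5)*(d + 3)*(d + 3)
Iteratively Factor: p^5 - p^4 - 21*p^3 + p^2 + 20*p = (p)*(p^4 - p^3 - 21*p^2 + p + 20) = p*(p - 1)*(p^3 - 21*p - 20) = p*(p - 1)*(p + 4)*(p^2 - 4*p - 5) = p*(p - 1)*(p + 1)*(p + 4)*(p - 5)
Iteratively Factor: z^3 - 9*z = (z - 3)*(z^2 + 3*z) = z*(z - 3)*(z + 3)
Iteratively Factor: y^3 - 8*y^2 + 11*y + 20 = (y - 5)*(y^2 - 3*y - 4) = (y - 5)*(y + 1)*(y - 4)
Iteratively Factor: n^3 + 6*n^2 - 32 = (n + 4)*(n^2 + 2*n - 8) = (n + 4)^2*(n - 2)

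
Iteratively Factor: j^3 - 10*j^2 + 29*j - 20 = (j - 4)*(j^2 - 6*j + 5) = (j - 4)*(j - 1)*(j - 5)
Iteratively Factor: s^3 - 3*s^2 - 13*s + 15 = (s - 5)*(s^2 + 2*s - 3) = (s - 5)*(s - 1)*(s + 3)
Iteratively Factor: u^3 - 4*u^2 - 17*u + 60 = (u + 4)*(u^2 - 8*u + 15) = (u - 3)*(u + 4)*(u - 5)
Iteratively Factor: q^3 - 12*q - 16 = (q - 4)*(q^2 + 4*q + 4) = (q - 4)*(q + 2)*(q + 2)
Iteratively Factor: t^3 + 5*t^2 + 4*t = (t + 4)*(t^2 + t) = (t + 1)*(t + 4)*(t)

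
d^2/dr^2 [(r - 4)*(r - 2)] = 2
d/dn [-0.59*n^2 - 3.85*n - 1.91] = -1.18*n - 3.85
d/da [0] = 0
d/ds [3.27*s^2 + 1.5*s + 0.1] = 6.54*s + 1.5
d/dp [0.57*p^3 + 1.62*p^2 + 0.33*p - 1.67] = 1.71*p^2 + 3.24*p + 0.33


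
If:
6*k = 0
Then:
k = 0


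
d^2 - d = d*(d - 1)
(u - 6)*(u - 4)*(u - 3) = u^3 - 13*u^2 + 54*u - 72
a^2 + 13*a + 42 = (a + 6)*(a + 7)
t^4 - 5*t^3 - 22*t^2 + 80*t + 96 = (t - 6)*(t - 4)*(t + 1)*(t + 4)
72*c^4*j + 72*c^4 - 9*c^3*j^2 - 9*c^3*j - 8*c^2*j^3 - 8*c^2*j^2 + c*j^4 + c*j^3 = (-8*c + j)*(-3*c + j)*(3*c + j)*(c*j + c)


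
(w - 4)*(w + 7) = w^2 + 3*w - 28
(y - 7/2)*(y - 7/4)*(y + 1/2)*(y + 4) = y^4 - 3*y^3/4 - 31*y^2/2 + 273*y/16 + 49/4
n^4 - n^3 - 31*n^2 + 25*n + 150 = (n - 5)*(n - 3)*(n + 2)*(n + 5)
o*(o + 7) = o^2 + 7*o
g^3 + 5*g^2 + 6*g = g*(g + 2)*(g + 3)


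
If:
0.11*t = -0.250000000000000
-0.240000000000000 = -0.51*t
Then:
No Solution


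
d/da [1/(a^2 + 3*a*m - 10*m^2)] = (-2*a - 3*m)/(a^2 + 3*a*m - 10*m^2)^2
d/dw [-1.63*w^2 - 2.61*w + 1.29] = -3.26*w - 2.61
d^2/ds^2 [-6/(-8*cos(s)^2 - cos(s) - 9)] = 6*(-256*sin(s)^4 - 159*sin(s)^2 + 39*cos(s) - 6*cos(3*s) + 273)/(-8*sin(s)^2 + cos(s) + 17)^3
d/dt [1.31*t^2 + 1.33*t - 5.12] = 2.62*t + 1.33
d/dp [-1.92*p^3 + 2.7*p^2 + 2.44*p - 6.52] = -5.76*p^2 + 5.4*p + 2.44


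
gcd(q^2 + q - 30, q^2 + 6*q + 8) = 1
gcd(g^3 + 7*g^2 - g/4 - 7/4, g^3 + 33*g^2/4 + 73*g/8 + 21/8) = g^2 + 15*g/2 + 7/2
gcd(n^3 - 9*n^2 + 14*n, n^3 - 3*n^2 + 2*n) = n^2 - 2*n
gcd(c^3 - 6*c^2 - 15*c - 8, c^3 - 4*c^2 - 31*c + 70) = 1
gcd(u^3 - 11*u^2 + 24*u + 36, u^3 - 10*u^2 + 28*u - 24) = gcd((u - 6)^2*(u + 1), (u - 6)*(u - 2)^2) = u - 6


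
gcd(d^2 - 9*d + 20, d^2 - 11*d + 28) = d - 4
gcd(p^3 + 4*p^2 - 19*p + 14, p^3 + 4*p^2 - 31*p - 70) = p + 7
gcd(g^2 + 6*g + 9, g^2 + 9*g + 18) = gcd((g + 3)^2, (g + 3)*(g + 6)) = g + 3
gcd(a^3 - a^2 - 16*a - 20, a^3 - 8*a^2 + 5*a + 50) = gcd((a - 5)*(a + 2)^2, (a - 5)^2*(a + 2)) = a^2 - 3*a - 10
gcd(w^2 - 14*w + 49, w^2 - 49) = w - 7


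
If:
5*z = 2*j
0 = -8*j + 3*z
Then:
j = 0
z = 0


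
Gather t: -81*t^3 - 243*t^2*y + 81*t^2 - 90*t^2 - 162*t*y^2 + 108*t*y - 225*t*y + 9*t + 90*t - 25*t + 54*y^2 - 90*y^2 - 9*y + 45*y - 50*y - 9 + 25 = -81*t^3 + t^2*(-243*y - 9) + t*(-162*y^2 - 117*y + 74) - 36*y^2 - 14*y + 16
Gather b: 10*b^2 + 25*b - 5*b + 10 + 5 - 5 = 10*b^2 + 20*b + 10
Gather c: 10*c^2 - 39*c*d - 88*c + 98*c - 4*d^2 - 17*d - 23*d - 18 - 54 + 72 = 10*c^2 + c*(10 - 39*d) - 4*d^2 - 40*d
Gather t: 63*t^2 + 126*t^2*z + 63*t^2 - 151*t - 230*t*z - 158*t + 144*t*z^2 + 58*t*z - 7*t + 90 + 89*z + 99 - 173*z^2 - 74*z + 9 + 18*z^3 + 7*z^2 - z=t^2*(126*z + 126) + t*(144*z^2 - 172*z - 316) + 18*z^3 - 166*z^2 + 14*z + 198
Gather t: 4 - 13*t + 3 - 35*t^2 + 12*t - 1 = -35*t^2 - t + 6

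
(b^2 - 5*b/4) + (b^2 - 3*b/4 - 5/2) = 2*b^2 - 2*b - 5/2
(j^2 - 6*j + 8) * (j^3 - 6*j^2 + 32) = j^5 - 12*j^4 + 44*j^3 - 16*j^2 - 192*j + 256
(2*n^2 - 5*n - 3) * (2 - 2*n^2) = -4*n^4 + 10*n^3 + 10*n^2 - 10*n - 6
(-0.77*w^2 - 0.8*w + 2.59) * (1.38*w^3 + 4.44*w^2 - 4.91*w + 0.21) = -1.0626*w^5 - 4.5228*w^4 + 3.8029*w^3 + 15.2659*w^2 - 12.8849*w + 0.5439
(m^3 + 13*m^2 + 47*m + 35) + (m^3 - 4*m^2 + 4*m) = 2*m^3 + 9*m^2 + 51*m + 35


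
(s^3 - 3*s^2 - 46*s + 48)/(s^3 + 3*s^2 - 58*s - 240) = (s - 1)/(s + 5)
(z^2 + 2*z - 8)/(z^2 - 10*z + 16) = (z + 4)/(z - 8)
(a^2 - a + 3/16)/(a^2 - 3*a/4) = (a - 1/4)/a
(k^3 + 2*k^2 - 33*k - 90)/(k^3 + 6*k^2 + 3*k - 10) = (k^2 - 3*k - 18)/(k^2 + k - 2)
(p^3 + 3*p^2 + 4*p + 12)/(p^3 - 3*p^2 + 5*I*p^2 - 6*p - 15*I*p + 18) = (p^2 + p*(3 - 2*I) - 6*I)/(p^2 + 3*p*(-1 + I) - 9*I)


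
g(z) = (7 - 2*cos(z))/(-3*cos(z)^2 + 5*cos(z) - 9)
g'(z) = (7 - 2*cos(z))*(-6*sin(z)*cos(z) + 5*sin(z))/(-3*cos(z)^2 + 5*cos(z) - 9)^2 + 2*sin(z)/(-3*cos(z)^2 + 5*cos(z) - 9) = (6*cos(z)^2 - 42*cos(z) + 17)*sin(z)/(3*sin(z)^2 + 5*cos(z) - 12)^2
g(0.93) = -0.82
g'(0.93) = -0.10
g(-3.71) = -0.57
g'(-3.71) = 0.13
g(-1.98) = -0.68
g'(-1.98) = -0.24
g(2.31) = -0.61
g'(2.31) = 0.19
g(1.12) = -0.83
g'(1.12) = -0.00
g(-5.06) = -0.83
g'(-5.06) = 0.05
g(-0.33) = -0.73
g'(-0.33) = 0.12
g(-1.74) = -0.74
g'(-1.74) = -0.24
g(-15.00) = -0.59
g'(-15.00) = -0.16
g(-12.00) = -0.77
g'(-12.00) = -0.16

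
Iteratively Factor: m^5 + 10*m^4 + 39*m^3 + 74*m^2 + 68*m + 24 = (m + 1)*(m^4 + 9*m^3 + 30*m^2 + 44*m + 24) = (m + 1)*(m + 2)*(m^3 + 7*m^2 + 16*m + 12) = (m + 1)*(m + 2)*(m + 3)*(m^2 + 4*m + 4) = (m + 1)*(m + 2)^2*(m + 3)*(m + 2)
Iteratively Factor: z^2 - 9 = (z + 3)*(z - 3)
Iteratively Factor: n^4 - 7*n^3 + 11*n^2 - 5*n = (n - 5)*(n^3 - 2*n^2 + n) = (n - 5)*(n - 1)*(n^2 - n) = (n - 5)*(n - 1)^2*(n)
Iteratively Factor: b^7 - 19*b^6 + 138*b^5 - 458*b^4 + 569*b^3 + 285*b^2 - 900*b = (b - 3)*(b^6 - 16*b^5 + 90*b^4 - 188*b^3 + 5*b^2 + 300*b) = b*(b - 3)*(b^5 - 16*b^4 + 90*b^3 - 188*b^2 + 5*b + 300) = b*(b - 5)*(b - 3)*(b^4 - 11*b^3 + 35*b^2 - 13*b - 60) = b*(b - 5)*(b - 3)^2*(b^3 - 8*b^2 + 11*b + 20) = b*(b - 5)^2*(b - 3)^2*(b^2 - 3*b - 4) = b*(b - 5)^2*(b - 3)^2*(b + 1)*(b - 4)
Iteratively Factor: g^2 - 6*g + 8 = (g - 4)*(g - 2)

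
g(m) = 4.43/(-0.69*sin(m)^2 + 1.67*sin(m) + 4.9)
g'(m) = 4.43*(1.38*sin(m)*cos(m) - 1.67*cos(m))/(-0.69*sin(m)^2 + 1.67*sin(m) + 4.9)^2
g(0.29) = 0.83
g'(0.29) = -0.19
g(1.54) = 0.75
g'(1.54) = -0.00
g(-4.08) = 0.76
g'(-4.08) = 0.04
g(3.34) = 0.97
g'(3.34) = 0.41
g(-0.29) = 1.01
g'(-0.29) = -0.46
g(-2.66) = 1.11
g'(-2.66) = 0.57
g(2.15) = 0.76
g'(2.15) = 0.04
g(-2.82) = 1.03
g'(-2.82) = 0.48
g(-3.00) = 0.95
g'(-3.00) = 0.38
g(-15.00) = 1.26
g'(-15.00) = 0.70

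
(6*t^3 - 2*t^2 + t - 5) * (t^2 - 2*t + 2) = 6*t^5 - 14*t^4 + 17*t^3 - 11*t^2 + 12*t - 10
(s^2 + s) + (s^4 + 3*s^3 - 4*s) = s^4 + 3*s^3 + s^2 - 3*s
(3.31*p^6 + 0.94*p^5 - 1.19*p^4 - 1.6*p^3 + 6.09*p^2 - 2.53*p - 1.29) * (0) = 0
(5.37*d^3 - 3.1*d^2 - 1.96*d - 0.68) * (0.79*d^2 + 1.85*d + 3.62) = 4.2423*d^5 + 7.4855*d^4 + 12.156*d^3 - 15.3852*d^2 - 8.3532*d - 2.4616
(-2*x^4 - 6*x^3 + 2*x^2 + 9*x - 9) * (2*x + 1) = -4*x^5 - 14*x^4 - 2*x^3 + 20*x^2 - 9*x - 9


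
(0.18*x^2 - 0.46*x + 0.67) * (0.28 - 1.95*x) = -0.351*x^3 + 0.9474*x^2 - 1.4353*x + 0.1876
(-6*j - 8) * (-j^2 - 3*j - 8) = 6*j^3 + 26*j^2 + 72*j + 64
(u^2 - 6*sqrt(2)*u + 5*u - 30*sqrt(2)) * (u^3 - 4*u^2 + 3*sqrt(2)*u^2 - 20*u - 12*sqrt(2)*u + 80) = u^5 - 3*sqrt(2)*u^4 + u^4 - 76*u^3 - 3*sqrt(2)*u^3 - 56*u^2 + 180*sqrt(2)*u^2 + 120*sqrt(2)*u + 1120*u - 2400*sqrt(2)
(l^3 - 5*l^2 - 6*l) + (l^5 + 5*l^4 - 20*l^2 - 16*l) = l^5 + 5*l^4 + l^3 - 25*l^2 - 22*l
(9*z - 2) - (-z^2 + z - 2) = z^2 + 8*z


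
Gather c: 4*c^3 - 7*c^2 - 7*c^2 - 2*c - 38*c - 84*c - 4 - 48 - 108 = 4*c^3 - 14*c^2 - 124*c - 160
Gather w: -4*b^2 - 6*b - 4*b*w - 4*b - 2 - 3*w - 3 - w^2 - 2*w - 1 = -4*b^2 - 10*b - w^2 + w*(-4*b - 5) - 6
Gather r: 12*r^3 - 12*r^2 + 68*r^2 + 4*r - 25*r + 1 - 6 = 12*r^3 + 56*r^2 - 21*r - 5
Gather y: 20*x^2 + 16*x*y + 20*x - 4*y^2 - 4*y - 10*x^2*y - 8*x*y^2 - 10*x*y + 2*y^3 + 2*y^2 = 20*x^2 + 20*x + 2*y^3 + y^2*(-8*x - 2) + y*(-10*x^2 + 6*x - 4)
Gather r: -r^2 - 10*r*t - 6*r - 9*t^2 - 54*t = -r^2 + r*(-10*t - 6) - 9*t^2 - 54*t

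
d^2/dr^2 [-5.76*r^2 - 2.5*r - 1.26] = -11.5200000000000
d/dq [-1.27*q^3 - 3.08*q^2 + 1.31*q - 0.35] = -3.81*q^2 - 6.16*q + 1.31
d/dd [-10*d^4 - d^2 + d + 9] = -40*d^3 - 2*d + 1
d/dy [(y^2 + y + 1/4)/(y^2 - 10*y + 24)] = (-22*y^2 + 95*y + 53)/(2*(y^4 - 20*y^3 + 148*y^2 - 480*y + 576))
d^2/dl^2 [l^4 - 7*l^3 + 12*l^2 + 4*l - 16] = 12*l^2 - 42*l + 24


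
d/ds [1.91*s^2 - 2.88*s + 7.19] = 3.82*s - 2.88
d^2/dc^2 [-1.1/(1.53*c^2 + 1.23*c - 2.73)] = (5.14998*c^2 + 4.14018*c - 1.1*(3.06*c + 1.23)*(6.12*c + 2.46) - 9.18918)/(1.53*c^2 + 1.23*c - 2.73)^3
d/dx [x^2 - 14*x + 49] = 2*x - 14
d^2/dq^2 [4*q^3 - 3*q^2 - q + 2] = 24*q - 6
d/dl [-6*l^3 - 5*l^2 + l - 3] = -18*l^2 - 10*l + 1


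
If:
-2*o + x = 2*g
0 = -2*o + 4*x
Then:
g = -3*x/2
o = 2*x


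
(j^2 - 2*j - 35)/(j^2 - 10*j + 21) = (j + 5)/(j - 3)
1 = 1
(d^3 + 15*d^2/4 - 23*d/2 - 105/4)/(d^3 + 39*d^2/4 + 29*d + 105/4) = (d - 3)/(d + 3)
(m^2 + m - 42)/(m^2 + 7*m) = (m - 6)/m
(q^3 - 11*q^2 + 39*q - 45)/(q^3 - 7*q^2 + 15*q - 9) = (q - 5)/(q - 1)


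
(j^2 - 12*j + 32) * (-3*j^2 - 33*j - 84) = -3*j^4 + 3*j^3 + 216*j^2 - 48*j - 2688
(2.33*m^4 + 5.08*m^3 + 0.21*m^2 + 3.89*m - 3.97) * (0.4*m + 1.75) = 0.932*m^5 + 6.1095*m^4 + 8.974*m^3 + 1.9235*m^2 + 5.2195*m - 6.9475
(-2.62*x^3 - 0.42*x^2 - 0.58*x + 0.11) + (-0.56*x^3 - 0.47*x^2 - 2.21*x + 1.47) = -3.18*x^3 - 0.89*x^2 - 2.79*x + 1.58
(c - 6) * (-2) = 12 - 2*c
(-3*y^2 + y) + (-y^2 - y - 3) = -4*y^2 - 3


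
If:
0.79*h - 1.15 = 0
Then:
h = 1.46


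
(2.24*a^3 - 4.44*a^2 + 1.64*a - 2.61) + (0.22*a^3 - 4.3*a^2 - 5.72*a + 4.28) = 2.46*a^3 - 8.74*a^2 - 4.08*a + 1.67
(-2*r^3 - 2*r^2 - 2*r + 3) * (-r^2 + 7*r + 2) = 2*r^5 - 12*r^4 - 16*r^3 - 21*r^2 + 17*r + 6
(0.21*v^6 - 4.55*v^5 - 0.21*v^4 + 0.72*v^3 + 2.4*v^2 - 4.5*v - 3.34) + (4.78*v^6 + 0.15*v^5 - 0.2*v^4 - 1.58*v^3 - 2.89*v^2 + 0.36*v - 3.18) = 4.99*v^6 - 4.4*v^5 - 0.41*v^4 - 0.86*v^3 - 0.49*v^2 - 4.14*v - 6.52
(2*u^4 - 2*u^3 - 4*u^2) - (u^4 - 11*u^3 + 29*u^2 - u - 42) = u^4 + 9*u^3 - 33*u^2 + u + 42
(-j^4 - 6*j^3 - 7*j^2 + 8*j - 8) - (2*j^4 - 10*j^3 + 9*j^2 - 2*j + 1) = -3*j^4 + 4*j^3 - 16*j^2 + 10*j - 9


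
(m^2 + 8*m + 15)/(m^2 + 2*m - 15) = (m + 3)/(m - 3)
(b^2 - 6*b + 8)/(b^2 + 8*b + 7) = (b^2 - 6*b + 8)/(b^2 + 8*b + 7)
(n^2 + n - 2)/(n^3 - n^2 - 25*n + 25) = (n + 2)/(n^2 - 25)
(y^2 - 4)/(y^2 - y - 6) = (y - 2)/(y - 3)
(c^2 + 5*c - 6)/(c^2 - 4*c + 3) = (c + 6)/(c - 3)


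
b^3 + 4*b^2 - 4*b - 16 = (b - 2)*(b + 2)*(b + 4)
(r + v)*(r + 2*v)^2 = r^3 + 5*r^2*v + 8*r*v^2 + 4*v^3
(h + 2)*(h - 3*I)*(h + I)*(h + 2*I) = h^4 + 2*h^3 + 7*h^2 + 14*h + 6*I*h + 12*I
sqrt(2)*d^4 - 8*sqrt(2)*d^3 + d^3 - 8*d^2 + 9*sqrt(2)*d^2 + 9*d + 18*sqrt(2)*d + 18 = (d - 6)*(d - 3)*(d + 1)*(sqrt(2)*d + 1)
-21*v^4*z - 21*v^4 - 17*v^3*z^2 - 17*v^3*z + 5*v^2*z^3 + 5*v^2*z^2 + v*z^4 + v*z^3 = (-3*v + z)*(v + z)*(7*v + z)*(v*z + v)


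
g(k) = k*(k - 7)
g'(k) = 2*k - 7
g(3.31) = -12.21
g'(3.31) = -0.38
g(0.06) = -0.42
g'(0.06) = -6.88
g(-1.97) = 17.67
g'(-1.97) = -10.94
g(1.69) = -8.97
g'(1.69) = -3.62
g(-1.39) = 11.66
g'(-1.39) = -9.78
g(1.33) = -7.54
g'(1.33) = -4.34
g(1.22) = -7.05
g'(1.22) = -4.56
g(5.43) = -8.53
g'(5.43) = 3.86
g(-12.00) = 228.00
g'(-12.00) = -31.00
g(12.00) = 60.00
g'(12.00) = 17.00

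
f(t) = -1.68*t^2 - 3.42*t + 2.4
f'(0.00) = -3.42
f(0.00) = 2.40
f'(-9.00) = 26.82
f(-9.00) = -102.90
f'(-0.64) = -1.27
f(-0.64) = 3.90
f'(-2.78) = 5.92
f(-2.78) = -1.08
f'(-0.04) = -3.29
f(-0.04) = 2.53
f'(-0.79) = -0.77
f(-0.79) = 4.05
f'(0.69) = -5.74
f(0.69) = -0.76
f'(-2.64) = 5.45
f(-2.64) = -0.28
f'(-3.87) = 9.58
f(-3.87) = -9.53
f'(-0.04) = -3.29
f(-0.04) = 2.53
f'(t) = -3.36*t - 3.42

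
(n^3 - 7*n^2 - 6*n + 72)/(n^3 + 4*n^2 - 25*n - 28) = (n^2 - 3*n - 18)/(n^2 + 8*n + 7)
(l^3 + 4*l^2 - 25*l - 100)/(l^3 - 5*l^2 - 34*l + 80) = (l^2 - l - 20)/(l^2 - 10*l + 16)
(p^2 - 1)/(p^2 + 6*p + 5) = (p - 1)/(p + 5)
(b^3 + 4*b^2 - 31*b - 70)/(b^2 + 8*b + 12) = (b^2 + 2*b - 35)/(b + 6)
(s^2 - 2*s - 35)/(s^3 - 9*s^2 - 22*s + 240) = (s - 7)/(s^2 - 14*s + 48)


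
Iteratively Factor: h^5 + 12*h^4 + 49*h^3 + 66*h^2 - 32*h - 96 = (h + 4)*(h^4 + 8*h^3 + 17*h^2 - 2*h - 24) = (h + 2)*(h + 4)*(h^3 + 6*h^2 + 5*h - 12) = (h + 2)*(h + 4)^2*(h^2 + 2*h - 3) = (h - 1)*(h + 2)*(h + 4)^2*(h + 3)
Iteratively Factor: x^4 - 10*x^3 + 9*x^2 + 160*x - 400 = (x - 5)*(x^3 - 5*x^2 - 16*x + 80) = (x - 5)*(x + 4)*(x^2 - 9*x + 20) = (x - 5)^2*(x + 4)*(x - 4)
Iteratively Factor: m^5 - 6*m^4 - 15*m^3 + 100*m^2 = (m + 4)*(m^4 - 10*m^3 + 25*m^2) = m*(m + 4)*(m^3 - 10*m^2 + 25*m) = m*(m - 5)*(m + 4)*(m^2 - 5*m) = m*(m - 5)^2*(m + 4)*(m)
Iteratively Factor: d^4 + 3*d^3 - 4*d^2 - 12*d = (d - 2)*(d^3 + 5*d^2 + 6*d) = (d - 2)*(d + 3)*(d^2 + 2*d) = (d - 2)*(d + 2)*(d + 3)*(d)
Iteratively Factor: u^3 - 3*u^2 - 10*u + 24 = (u - 4)*(u^2 + u - 6) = (u - 4)*(u + 3)*(u - 2)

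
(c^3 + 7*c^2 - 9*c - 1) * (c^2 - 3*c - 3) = c^5 + 4*c^4 - 33*c^3 + 5*c^2 + 30*c + 3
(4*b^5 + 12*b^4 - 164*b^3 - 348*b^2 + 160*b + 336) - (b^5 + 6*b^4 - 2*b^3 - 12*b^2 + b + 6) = 3*b^5 + 6*b^4 - 162*b^3 - 336*b^2 + 159*b + 330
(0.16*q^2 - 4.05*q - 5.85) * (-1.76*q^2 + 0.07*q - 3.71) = -0.2816*q^4 + 7.1392*q^3 + 9.4189*q^2 + 14.616*q + 21.7035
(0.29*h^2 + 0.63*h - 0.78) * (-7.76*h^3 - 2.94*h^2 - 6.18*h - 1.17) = -2.2504*h^5 - 5.7414*h^4 + 2.4084*h^3 - 1.9395*h^2 + 4.0833*h + 0.9126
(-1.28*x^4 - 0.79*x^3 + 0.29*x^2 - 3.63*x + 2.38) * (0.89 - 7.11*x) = 9.1008*x^5 + 4.4777*x^4 - 2.765*x^3 + 26.0674*x^2 - 20.1525*x + 2.1182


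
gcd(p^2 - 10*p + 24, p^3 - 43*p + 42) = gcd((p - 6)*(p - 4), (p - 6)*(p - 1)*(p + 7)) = p - 6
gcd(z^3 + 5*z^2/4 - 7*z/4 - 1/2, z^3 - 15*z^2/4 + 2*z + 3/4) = z^2 - 3*z/4 - 1/4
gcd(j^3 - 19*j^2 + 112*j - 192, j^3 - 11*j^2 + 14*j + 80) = j - 8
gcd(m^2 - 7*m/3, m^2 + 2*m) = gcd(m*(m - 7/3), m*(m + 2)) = m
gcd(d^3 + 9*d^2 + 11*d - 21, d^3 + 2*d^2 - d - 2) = d - 1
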